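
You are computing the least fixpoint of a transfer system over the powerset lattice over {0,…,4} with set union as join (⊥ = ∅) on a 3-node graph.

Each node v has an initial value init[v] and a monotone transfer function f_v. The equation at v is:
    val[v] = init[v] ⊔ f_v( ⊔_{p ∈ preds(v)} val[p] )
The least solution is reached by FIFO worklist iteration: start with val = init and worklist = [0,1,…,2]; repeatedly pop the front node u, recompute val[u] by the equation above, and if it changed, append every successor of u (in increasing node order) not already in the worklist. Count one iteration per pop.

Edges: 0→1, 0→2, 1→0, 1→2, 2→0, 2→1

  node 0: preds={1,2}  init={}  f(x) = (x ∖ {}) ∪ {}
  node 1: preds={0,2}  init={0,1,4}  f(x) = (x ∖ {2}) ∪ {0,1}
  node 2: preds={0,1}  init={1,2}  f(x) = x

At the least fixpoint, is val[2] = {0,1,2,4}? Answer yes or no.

yes

Trace (5 dequeues):
  [1] u=0 | in {0,1,2,4} | out {0,1,2,4} | prev {} | push {}
  [2] u=1 | in {0,1,2,4} | out {0,1,4} | ==
  [3] u=2 | in {0,1,2,4} | out {0,1,2,4} | prev {1,2} | push {0,1}
  [4] u=0 | in {0,1,2,4} | out {0,1,2,4} | ==
  [5] u=1 | in {0,1,2,4} | out {0,1,4} | ==

Converged values:
  [0] {0,1,2,4}
  [1] {0,1,4}
  [2] {0,1,2,4}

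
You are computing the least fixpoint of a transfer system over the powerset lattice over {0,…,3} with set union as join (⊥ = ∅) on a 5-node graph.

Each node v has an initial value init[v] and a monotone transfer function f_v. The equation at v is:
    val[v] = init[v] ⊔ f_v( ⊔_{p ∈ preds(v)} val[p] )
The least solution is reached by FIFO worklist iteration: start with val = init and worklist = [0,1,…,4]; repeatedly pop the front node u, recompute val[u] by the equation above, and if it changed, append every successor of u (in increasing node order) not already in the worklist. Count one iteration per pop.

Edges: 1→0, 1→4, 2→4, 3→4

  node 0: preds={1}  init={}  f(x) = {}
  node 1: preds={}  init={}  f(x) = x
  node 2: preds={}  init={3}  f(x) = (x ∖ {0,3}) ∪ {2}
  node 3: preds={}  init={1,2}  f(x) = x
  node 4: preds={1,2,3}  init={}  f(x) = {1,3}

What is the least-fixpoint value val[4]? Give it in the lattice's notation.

{1,3}

Iteration log — 5 steps:
  step 1. node 0  ⊔preds={}  new={}  stable
  step 2. node 1  ⊔preds={}  new={}  stable
  step 3. node 2  ⊔preds={}  new={2,3}  old={3}  +wl: 
  step 4. node 3  ⊔preds={}  new={1,2}  stable
  step 5. node 4  ⊔preds={1,2,3}  new={1,3}  old={}  +wl: 

Least fixpoint reached:
  node 0: {}
  node 1: {}
  node 2: {2,3}
  node 3: {1,2}
  node 4: {1,3}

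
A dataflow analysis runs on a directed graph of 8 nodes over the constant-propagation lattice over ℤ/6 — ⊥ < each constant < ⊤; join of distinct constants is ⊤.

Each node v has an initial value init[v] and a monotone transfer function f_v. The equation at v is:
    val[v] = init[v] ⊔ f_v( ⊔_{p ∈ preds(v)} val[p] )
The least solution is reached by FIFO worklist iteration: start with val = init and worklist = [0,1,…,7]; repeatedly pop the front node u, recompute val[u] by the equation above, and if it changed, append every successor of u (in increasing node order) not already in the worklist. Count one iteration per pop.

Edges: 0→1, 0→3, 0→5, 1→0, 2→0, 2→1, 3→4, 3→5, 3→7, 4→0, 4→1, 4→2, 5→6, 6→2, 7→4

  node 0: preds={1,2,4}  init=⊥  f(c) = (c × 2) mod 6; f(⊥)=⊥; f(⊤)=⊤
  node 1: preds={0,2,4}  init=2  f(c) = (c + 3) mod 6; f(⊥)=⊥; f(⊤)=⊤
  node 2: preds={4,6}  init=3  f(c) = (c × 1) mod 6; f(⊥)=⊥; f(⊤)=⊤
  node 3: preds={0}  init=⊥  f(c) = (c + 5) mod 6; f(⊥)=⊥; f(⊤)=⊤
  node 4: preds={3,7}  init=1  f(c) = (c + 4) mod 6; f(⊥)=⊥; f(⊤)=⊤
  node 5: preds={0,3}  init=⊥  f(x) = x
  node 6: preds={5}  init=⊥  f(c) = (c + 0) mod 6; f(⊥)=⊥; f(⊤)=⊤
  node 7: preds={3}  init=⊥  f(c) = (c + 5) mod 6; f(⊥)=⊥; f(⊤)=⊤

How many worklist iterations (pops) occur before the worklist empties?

12

Trace (12 dequeues):
  [1] u=0 | in ⊤ | out ⊤ | prev ⊥ | push {}
  [2] u=1 | in ⊤ | out ⊤ | prev 2 | push {0}
  [3] u=2 | in 1 | out ⊤ | prev 3 | push {1}
  [4] u=3 | in ⊤ | out ⊤ | prev ⊥ | push {}
  [5] u=4 | in ⊤ | out ⊤ | prev 1 | push {2}
  [6] u=5 | in ⊤ | out ⊤ | prev ⊥ | push {}
  [7] u=6 | in ⊤ | out ⊤ | prev ⊥ | push {}
  [8] u=7 | in ⊤ | out ⊤ | prev ⊥ | push {4}
  [9] u=0 | in ⊤ | out ⊤ | ==
  [10] u=1 | in ⊤ | out ⊤ | ==
  [11] u=2 | in ⊤ | out ⊤ | ==
  [12] u=4 | in ⊤ | out ⊤ | ==

Converged values:
  [0] ⊤
  [1] ⊤
  [2] ⊤
  [3] ⊤
  [4] ⊤
  [5] ⊤
  [6] ⊤
  [7] ⊤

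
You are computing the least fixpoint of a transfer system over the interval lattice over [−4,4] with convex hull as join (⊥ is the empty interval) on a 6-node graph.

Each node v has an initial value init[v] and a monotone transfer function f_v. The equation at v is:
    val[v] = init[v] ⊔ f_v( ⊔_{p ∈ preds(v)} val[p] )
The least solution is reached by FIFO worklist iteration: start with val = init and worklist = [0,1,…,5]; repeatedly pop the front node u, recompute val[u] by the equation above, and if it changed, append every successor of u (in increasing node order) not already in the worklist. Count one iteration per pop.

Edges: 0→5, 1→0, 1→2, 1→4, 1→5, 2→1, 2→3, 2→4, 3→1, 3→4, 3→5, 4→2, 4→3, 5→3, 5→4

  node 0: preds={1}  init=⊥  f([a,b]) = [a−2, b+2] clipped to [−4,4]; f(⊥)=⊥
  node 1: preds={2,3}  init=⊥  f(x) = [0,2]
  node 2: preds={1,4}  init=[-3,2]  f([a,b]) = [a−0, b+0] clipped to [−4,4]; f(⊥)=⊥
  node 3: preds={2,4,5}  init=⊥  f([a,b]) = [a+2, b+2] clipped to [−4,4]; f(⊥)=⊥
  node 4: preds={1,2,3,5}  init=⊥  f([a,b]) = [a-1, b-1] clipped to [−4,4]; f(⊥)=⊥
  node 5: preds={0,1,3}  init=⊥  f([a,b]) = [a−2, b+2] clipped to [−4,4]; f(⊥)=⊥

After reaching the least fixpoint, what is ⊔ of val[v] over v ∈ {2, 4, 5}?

[-4,4]

Iteration log — 15 steps:
  step 1. node 0  ⊔preds=⊥  new=⊥  stable
  step 2. node 1  ⊔preds=[-3,2]  new=[0,2]  old=⊥  +wl: 0
  step 3. node 2  ⊔preds=[0,2]  new=[-3,2]  stable
  step 4. node 3  ⊔preds=[-3,2]  new=[-1,4]  old=⊥  +wl: 1
  step 5. node 4  ⊔preds=[-3,4]  new=[-4,3]  old=⊥  +wl: 2,3
  step 6. node 5  ⊔preds=[-1,4]  new=[-3,4]  old=⊥  +wl: 4
  step 7. node 0  ⊔preds=[0,2]  new=[-2,4]  old=⊥  +wl: 5
  step 8. node 1  ⊔preds=[-3,4]  new=[0,2]  stable
  step 9. node 2  ⊔preds=[-4,3]  new=[-4,3]  old=[-3,2]  +wl: 1
  step 10. node 3  ⊔preds=[-4,4]  new=[-2,4]  old=[-1,4]  +wl: 
  step 11. node 4  ⊔preds=[-4,4]  new=[-4,3]  stable
  step 12. node 5  ⊔preds=[-2,4]  new=[-4,4]  old=[-3,4]  +wl: 3,4
  step 13. node 1  ⊔preds=[-4,4]  new=[0,2]  stable
  step 14. node 3  ⊔preds=[-4,4]  new=[-2,4]  stable
  step 15. node 4  ⊔preds=[-4,4]  new=[-4,3]  stable

Least fixpoint reached:
  node 0: [-2,4]
  node 1: [0,2]
  node 2: [-4,3]
  node 3: [-2,4]
  node 4: [-4,3]
  node 5: [-4,4]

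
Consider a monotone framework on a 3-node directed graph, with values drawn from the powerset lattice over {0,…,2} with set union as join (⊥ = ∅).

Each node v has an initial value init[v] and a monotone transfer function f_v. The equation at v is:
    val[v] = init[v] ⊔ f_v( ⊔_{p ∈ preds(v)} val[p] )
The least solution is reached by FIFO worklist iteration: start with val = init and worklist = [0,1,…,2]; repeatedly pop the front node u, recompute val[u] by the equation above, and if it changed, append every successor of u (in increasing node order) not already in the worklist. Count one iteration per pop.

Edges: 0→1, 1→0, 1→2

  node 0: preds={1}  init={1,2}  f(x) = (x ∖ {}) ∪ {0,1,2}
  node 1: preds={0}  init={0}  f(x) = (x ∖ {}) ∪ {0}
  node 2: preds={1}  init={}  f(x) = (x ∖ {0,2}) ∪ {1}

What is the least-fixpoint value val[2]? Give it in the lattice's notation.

{1}

Trace (4 dequeues):
  [1] u=0 | in {0} | out {0,1,2} | prev {1,2} | push {}
  [2] u=1 | in {0,1,2} | out {0,1,2} | prev {0} | push {0}
  [3] u=2 | in {0,1,2} | out {1} | prev {} | push {}
  [4] u=0 | in {0,1,2} | out {0,1,2} | ==

Converged values:
  [0] {0,1,2}
  [1] {0,1,2}
  [2] {1}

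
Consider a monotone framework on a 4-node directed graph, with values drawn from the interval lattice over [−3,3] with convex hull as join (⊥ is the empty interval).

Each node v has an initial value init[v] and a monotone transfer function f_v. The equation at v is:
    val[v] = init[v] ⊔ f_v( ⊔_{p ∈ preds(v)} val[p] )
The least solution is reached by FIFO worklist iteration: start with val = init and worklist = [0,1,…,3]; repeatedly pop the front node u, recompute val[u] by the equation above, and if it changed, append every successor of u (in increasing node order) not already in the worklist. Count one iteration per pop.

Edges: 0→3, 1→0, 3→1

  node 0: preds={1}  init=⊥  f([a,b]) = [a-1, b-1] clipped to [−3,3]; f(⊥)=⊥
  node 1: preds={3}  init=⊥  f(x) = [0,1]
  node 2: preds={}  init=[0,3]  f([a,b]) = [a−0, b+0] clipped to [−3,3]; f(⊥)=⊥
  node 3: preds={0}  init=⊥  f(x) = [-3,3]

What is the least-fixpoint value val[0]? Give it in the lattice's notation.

Iteration log — 7 steps:
  step 1. node 0  ⊔preds=⊥  new=⊥  stable
  step 2. node 1  ⊔preds=⊥  new=[0,1]  old=⊥  +wl: 0
  step 3. node 2  ⊔preds=⊥  new=[0,3]  stable
  step 4. node 3  ⊔preds=⊥  new=[-3,3]  old=⊥  +wl: 1
  step 5. node 0  ⊔preds=[0,1]  new=[-1,0]  old=⊥  +wl: 3
  step 6. node 1  ⊔preds=[-3,3]  new=[0,1]  stable
  step 7. node 3  ⊔preds=[-1,0]  new=[-3,3]  stable

Least fixpoint reached:
  node 0: [-1,0]
  node 1: [0,1]
  node 2: [0,3]
  node 3: [-3,3]

[-1,0]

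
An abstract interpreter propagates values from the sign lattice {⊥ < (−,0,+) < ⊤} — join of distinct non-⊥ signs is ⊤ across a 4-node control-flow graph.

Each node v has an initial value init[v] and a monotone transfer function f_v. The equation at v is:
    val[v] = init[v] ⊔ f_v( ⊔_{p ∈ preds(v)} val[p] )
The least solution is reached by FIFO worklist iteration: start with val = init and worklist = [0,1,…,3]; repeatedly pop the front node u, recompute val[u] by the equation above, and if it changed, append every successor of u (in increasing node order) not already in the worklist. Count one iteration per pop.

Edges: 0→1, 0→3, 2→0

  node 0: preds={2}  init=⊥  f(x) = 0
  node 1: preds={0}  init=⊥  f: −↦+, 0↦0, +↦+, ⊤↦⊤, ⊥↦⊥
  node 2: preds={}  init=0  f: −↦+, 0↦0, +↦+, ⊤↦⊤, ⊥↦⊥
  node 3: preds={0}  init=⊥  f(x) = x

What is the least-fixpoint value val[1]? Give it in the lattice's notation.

Trace (4 dequeues):
  [1] u=0 | in 0 | out 0 | prev ⊥ | push {}
  [2] u=1 | in 0 | out 0 | prev ⊥ | push {}
  [3] u=2 | in ⊥ | out 0 | ==
  [4] u=3 | in 0 | out 0 | prev ⊥ | push {}

Converged values:
  [0] 0
  [1] 0
  [2] 0
  [3] 0

0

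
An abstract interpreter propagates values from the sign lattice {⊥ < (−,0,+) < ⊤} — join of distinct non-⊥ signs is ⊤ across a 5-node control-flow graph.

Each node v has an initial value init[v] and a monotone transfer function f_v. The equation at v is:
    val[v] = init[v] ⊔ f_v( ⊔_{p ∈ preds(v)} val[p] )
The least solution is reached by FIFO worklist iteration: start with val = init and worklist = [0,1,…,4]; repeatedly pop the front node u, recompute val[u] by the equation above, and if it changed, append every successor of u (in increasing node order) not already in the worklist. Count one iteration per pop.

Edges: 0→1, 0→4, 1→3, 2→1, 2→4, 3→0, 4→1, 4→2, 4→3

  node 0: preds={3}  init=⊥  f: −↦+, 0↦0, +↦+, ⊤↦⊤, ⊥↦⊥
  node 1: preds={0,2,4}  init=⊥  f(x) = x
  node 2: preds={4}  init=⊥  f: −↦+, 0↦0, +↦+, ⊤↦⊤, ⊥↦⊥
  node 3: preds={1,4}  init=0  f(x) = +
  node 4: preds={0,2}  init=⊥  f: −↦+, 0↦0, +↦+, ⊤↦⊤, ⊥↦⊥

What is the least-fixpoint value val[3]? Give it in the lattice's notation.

⊤

Iteration log — 15 steps:
  step 1. node 0  ⊔preds=0  new=0  old=⊥  +wl: 
  step 2. node 1  ⊔preds=0  new=0  old=⊥  +wl: 
  step 3. node 2  ⊔preds=⊥  new=⊥  stable
  step 4. node 3  ⊔preds=0  new=⊤  old=0  +wl: 0
  step 5. node 4  ⊔preds=0  new=0  old=⊥  +wl: 1,2,3
  step 6. node 0  ⊔preds=⊤  new=⊤  old=0  +wl: 4
  step 7. node 1  ⊔preds=⊤  new=⊤  old=0  +wl: 
  step 8. node 2  ⊔preds=0  new=0  old=⊥  +wl: 1
  step 9. node 3  ⊔preds=⊤  new=⊤  stable
  step 10. node 4  ⊔preds=⊤  new=⊤  old=0  +wl: 2,3
  step 11. node 1  ⊔preds=⊤  new=⊤  stable
  step 12. node 2  ⊔preds=⊤  new=⊤  old=0  +wl: 1,4
  step 13. node 3  ⊔preds=⊤  new=⊤  stable
  step 14. node 1  ⊔preds=⊤  new=⊤  stable
  step 15. node 4  ⊔preds=⊤  new=⊤  stable

Least fixpoint reached:
  node 0: ⊤
  node 1: ⊤
  node 2: ⊤
  node 3: ⊤
  node 4: ⊤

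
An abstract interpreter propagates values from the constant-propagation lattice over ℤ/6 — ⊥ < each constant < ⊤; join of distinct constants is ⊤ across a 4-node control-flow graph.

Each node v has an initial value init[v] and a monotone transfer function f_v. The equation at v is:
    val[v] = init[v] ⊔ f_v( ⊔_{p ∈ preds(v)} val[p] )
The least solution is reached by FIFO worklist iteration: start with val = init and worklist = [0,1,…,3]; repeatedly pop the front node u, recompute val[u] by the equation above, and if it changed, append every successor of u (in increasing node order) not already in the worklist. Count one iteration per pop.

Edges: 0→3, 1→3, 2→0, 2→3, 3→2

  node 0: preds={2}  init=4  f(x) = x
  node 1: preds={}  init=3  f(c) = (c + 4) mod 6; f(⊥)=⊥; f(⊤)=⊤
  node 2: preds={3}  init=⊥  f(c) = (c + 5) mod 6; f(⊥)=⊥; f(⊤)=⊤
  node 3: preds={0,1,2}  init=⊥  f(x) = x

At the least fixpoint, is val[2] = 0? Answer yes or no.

Trace (7 dequeues):
  [1] u=0 | in ⊥ | out 4 | ==
  [2] u=1 | in ⊥ | out 3 | ==
  [3] u=2 | in ⊥ | out ⊥ | ==
  [4] u=3 | in ⊤ | out ⊤ | prev ⊥ | push {2}
  [5] u=2 | in ⊤ | out ⊤ | prev ⊥ | push {0,3}
  [6] u=0 | in ⊤ | out ⊤ | prev 4 | push {}
  [7] u=3 | in ⊤ | out ⊤ | ==

Converged values:
  [0] ⊤
  [1] 3
  [2] ⊤
  [3] ⊤

no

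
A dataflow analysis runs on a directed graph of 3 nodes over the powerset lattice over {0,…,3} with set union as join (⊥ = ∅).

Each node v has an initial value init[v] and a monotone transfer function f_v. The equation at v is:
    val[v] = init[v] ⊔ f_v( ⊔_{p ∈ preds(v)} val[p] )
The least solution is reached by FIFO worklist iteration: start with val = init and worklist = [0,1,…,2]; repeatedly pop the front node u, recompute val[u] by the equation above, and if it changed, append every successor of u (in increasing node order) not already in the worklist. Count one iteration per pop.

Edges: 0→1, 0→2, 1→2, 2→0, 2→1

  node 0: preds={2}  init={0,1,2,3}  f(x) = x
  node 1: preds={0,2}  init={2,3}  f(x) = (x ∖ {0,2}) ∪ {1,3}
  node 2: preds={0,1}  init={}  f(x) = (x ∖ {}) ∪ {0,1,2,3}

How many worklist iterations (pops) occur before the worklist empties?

Worklist (5 pops):
  #1 pop 0: in={} → {0,1,2,3} (no change)
  #2 pop 1: in={0,1,2,3} → {1,2,3} (was {2,3}); enqueue []
  #3 pop 2: in={0,1,2,3} → {0,1,2,3} (was {}); enqueue [0,1]
  #4 pop 0: in={0,1,2,3} → {0,1,2,3} (no change)
  #5 pop 1: in={0,1,2,3} → {1,2,3} (no change)

Fixpoint:
  val[0] = {0,1,2,3}
  val[1] = {1,2,3}
  val[2] = {0,1,2,3}

5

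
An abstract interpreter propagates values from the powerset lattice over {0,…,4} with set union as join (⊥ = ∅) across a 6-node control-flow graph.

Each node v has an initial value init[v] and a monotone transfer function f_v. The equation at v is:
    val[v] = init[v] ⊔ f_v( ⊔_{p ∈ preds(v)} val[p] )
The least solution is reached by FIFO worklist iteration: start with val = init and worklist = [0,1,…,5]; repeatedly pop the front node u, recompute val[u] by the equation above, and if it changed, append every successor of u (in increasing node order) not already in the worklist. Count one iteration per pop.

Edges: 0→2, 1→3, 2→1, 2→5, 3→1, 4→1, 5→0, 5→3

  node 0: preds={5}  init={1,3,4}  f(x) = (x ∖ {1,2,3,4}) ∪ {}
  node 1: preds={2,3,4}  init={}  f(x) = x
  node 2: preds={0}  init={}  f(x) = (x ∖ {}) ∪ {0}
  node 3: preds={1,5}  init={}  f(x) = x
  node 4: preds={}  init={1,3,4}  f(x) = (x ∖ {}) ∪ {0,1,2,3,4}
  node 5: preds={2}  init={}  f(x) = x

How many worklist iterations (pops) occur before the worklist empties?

Trace (11 dequeues):
  [1] u=0 | in {} | out {1,3,4} | ==
  [2] u=1 | in {1,3,4} | out {1,3,4} | prev {} | push {}
  [3] u=2 | in {1,3,4} | out {0,1,3,4} | prev {} | push {1}
  [4] u=3 | in {1,3,4} | out {1,3,4} | prev {} | push {}
  [5] u=4 | in {} | out {0,1,2,3,4} | prev {1,3,4} | push {}
  [6] u=5 | in {0,1,3,4} | out {0,1,3,4} | prev {} | push {0,3}
  [7] u=1 | in {0,1,2,3,4} | out {0,1,2,3,4} | prev {1,3,4} | push {}
  [8] u=0 | in {0,1,3,4} | out {0,1,3,4} | prev {1,3,4} | push {2}
  [9] u=3 | in {0,1,2,3,4} | out {0,1,2,3,4} | prev {1,3,4} | push {1}
  [10] u=2 | in {0,1,3,4} | out {0,1,3,4} | ==
  [11] u=1 | in {0,1,2,3,4} | out {0,1,2,3,4} | ==

Converged values:
  [0] {0,1,3,4}
  [1] {0,1,2,3,4}
  [2] {0,1,3,4}
  [3] {0,1,2,3,4}
  [4] {0,1,2,3,4}
  [5] {0,1,3,4}

11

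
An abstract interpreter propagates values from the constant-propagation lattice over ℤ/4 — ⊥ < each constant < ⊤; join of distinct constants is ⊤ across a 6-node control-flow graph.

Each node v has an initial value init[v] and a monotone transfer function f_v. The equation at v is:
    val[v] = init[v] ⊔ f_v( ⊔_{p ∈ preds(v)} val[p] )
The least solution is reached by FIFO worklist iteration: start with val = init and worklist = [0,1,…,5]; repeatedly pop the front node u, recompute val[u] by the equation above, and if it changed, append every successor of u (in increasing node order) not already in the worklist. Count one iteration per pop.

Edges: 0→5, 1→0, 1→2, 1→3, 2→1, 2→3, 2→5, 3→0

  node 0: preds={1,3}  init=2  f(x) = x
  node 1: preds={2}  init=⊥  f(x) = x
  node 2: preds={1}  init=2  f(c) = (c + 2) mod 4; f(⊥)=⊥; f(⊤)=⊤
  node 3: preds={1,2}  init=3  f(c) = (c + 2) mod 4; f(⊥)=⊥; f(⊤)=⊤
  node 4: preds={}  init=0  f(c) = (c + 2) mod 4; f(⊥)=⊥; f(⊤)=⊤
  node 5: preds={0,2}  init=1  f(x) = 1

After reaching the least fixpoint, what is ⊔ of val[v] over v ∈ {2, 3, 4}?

Worklist (11 pops):
  #1 pop 0: in=3 → ⊤ (was 2); enqueue []
  #2 pop 1: in=2 → 2 (was ⊥); enqueue [0]
  #3 pop 2: in=2 → ⊤ (was 2); enqueue [1]
  #4 pop 3: in=⊤ → ⊤ (was 3); enqueue []
  #5 pop 4: in=⊥ → 0 (no change)
  #6 pop 5: in=⊤ → 1 (no change)
  #7 pop 0: in=⊤ → ⊤ (no change)
  #8 pop 1: in=⊤ → ⊤ (was 2); enqueue [0,2,3]
  #9 pop 0: in=⊤ → ⊤ (no change)
  #10 pop 2: in=⊤ → ⊤ (no change)
  #11 pop 3: in=⊤ → ⊤ (no change)

Fixpoint:
  val[0] = ⊤
  val[1] = ⊤
  val[2] = ⊤
  val[3] = ⊤
  val[4] = 0
  val[5] = 1

⊤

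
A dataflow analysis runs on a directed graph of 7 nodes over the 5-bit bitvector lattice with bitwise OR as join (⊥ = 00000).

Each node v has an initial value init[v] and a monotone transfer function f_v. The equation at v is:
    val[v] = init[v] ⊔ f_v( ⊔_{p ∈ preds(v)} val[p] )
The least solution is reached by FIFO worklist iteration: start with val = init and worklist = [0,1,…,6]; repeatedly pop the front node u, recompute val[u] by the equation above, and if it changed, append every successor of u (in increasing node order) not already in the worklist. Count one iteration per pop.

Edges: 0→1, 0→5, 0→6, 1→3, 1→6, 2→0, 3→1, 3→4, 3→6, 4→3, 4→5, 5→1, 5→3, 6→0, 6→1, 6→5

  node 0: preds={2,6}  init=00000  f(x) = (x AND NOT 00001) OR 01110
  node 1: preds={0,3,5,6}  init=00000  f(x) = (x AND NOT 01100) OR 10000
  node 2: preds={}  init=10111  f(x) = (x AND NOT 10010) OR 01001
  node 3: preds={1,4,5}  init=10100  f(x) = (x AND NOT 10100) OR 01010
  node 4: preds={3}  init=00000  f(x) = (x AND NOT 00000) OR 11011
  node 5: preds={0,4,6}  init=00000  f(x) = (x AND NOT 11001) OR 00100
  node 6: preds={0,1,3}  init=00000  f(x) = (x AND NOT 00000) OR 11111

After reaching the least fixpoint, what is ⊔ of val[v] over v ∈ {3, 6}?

Iteration log — 14 steps:
  step 1. node 0  ⊔preds=10111  new=11110  old=00000  +wl: 
  step 2. node 1  ⊔preds=11110  new=10010  old=00000  +wl: 
  step 3. node 2  ⊔preds=00000  new=11111  old=10111  +wl: 0
  step 4. node 3  ⊔preds=10010  new=11110  old=10100  +wl: 1
  step 5. node 4  ⊔preds=11110  new=11111  old=00000  +wl: 3
  step 6. node 5  ⊔preds=11111  new=00110  old=00000  +wl: 
  step 7. node 6  ⊔preds=11110  new=11111  old=00000  +wl: 5
  step 8. node 0  ⊔preds=11111  new=11110  stable
  step 9. node 1  ⊔preds=11111  new=10011  old=10010  +wl: 6
  step 10. node 3  ⊔preds=11111  new=11111  old=11110  +wl: 1,4
  step 11. node 5  ⊔preds=11111  new=00110  stable
  step 12. node 6  ⊔preds=11111  new=11111  stable
  step 13. node 1  ⊔preds=11111  new=10011  stable
  step 14. node 4  ⊔preds=11111  new=11111  stable

Least fixpoint reached:
  node 0: 11110
  node 1: 10011
  node 2: 11111
  node 3: 11111
  node 4: 11111
  node 5: 00110
  node 6: 11111

11111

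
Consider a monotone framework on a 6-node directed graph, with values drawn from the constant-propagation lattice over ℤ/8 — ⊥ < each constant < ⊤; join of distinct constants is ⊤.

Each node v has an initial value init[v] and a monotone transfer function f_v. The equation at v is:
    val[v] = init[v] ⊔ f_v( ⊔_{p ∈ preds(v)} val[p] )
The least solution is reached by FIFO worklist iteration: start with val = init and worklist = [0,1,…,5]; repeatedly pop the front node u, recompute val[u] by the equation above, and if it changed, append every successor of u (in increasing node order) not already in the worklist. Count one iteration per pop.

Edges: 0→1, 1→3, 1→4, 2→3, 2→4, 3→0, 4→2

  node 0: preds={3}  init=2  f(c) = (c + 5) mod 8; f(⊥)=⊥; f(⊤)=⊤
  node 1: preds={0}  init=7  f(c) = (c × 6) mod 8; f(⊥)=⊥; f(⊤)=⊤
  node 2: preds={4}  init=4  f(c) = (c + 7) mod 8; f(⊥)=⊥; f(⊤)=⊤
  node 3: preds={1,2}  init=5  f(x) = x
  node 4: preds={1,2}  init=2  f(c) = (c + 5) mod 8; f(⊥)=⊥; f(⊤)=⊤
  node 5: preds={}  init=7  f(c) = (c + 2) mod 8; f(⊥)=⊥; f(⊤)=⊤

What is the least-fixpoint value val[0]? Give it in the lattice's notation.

⊤

Trace (9 dequeues):
  [1] u=0 | in 5 | out 2 | ==
  [2] u=1 | in 2 | out ⊤ | prev 7 | push {}
  [3] u=2 | in 2 | out ⊤ | prev 4 | push {}
  [4] u=3 | in ⊤ | out ⊤ | prev 5 | push {0}
  [5] u=4 | in ⊤ | out ⊤ | prev 2 | push {2}
  [6] u=5 | in ⊥ | out 7 | ==
  [7] u=0 | in ⊤ | out ⊤ | prev 2 | push {1}
  [8] u=2 | in ⊤ | out ⊤ | ==
  [9] u=1 | in ⊤ | out ⊤ | ==

Converged values:
  [0] ⊤
  [1] ⊤
  [2] ⊤
  [3] ⊤
  [4] ⊤
  [5] 7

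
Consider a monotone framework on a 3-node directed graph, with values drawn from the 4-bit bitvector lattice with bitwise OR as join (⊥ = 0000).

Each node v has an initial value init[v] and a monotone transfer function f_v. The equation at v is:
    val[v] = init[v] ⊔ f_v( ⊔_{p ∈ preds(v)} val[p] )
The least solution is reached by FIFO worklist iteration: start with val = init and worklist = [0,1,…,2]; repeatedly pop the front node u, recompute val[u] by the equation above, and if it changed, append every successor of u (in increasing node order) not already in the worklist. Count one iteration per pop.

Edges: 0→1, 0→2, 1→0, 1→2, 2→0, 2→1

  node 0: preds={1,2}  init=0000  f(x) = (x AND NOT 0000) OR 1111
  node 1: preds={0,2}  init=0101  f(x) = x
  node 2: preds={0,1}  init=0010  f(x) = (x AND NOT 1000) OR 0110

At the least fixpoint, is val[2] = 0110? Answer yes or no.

no

Iteration log — 5 steps:
  step 1. node 0  ⊔preds=0111  new=1111  old=0000  +wl: 
  step 2. node 1  ⊔preds=1111  new=1111  old=0101  +wl: 0
  step 3. node 2  ⊔preds=1111  new=0111  old=0010  +wl: 1
  step 4. node 0  ⊔preds=1111  new=1111  stable
  step 5. node 1  ⊔preds=1111  new=1111  stable

Least fixpoint reached:
  node 0: 1111
  node 1: 1111
  node 2: 0111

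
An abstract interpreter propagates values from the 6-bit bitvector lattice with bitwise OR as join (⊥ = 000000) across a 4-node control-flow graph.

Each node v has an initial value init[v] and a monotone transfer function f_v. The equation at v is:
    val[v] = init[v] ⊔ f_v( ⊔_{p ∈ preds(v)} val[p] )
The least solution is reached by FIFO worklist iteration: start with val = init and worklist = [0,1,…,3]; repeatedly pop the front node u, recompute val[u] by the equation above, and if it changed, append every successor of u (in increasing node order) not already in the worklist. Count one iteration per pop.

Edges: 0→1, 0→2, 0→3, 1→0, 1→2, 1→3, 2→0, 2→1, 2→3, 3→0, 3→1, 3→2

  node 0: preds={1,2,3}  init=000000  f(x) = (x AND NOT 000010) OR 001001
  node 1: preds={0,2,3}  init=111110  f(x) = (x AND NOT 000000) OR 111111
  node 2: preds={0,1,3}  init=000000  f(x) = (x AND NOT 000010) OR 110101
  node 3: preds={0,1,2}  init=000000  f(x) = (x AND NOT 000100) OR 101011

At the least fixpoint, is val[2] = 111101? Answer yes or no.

Worklist (7 pops):
  #1 pop 0: in=111110 → 111101 (was 000000); enqueue []
  #2 pop 1: in=111101 → 111111 (was 111110); enqueue [0]
  #3 pop 2: in=111111 → 111101 (was 000000); enqueue [1]
  #4 pop 3: in=111111 → 111011 (was 000000); enqueue [2]
  #5 pop 0: in=111111 → 111101 (no change)
  #6 pop 1: in=111111 → 111111 (no change)
  #7 pop 2: in=111111 → 111101 (no change)

Fixpoint:
  val[0] = 111101
  val[1] = 111111
  val[2] = 111101
  val[3] = 111011

yes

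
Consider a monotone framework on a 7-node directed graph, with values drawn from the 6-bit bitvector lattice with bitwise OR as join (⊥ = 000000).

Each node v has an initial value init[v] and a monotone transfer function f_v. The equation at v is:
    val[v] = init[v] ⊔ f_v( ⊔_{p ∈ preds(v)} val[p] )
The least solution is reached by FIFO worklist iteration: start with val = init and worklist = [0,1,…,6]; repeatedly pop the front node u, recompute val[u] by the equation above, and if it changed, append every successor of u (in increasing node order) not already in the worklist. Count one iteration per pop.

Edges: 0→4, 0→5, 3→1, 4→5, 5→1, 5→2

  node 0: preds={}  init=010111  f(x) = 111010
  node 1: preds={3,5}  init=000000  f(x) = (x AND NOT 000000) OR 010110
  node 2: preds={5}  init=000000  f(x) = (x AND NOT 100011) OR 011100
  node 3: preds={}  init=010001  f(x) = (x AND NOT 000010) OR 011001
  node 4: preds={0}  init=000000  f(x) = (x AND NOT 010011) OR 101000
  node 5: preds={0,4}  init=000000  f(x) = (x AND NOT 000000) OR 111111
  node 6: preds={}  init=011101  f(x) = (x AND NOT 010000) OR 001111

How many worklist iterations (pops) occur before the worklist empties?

Worklist (9 pops):
  #1 pop 0: in=000000 → 111111 (was 010111); enqueue []
  #2 pop 1: in=010001 → 010111 (was 000000); enqueue []
  #3 pop 2: in=000000 → 011100 (was 000000); enqueue []
  #4 pop 3: in=000000 → 011001 (was 010001); enqueue [1]
  #5 pop 4: in=111111 → 101100 (was 000000); enqueue []
  #6 pop 5: in=111111 → 111111 (was 000000); enqueue [2]
  #7 pop 6: in=000000 → 011111 (was 011101); enqueue []
  #8 pop 1: in=111111 → 111111 (was 010111); enqueue []
  #9 pop 2: in=111111 → 011100 (no change)

Fixpoint:
  val[0] = 111111
  val[1] = 111111
  val[2] = 011100
  val[3] = 011001
  val[4] = 101100
  val[5] = 111111
  val[6] = 011111

9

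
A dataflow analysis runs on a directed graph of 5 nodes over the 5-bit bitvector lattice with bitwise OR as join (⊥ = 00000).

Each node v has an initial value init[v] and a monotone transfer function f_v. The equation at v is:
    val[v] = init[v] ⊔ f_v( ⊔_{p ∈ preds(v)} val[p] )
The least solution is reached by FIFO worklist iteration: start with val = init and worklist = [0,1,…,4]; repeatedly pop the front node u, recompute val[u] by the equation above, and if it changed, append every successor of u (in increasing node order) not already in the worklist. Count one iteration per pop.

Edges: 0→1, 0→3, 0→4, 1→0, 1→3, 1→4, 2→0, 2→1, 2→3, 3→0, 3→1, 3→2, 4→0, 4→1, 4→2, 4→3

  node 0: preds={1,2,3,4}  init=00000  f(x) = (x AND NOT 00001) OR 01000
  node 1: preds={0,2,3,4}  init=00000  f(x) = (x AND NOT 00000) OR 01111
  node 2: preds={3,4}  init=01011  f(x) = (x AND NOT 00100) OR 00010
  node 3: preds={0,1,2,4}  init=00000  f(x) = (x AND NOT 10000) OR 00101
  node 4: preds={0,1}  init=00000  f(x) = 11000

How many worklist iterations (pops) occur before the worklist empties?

Trace (12 dequeues):
  [1] u=0 | in 01011 | out 01010 | prev 00000 | push {}
  [2] u=1 | in 01011 | out 01111 | prev 00000 | push {0}
  [3] u=2 | in 00000 | out 01011 | ==
  [4] u=3 | in 01111 | out 01111 | prev 00000 | push {1,2}
  [5] u=4 | in 01111 | out 11000 | prev 00000 | push {3}
  [6] u=0 | in 11111 | out 11110 | prev 01010 | push {4}
  [7] u=1 | in 11111 | out 11111 | prev 01111 | push {0}
  [8] u=2 | in 11111 | out 11011 | prev 01011 | push {1}
  [9] u=3 | in 11111 | out 01111 | ==
  [10] u=4 | in 11111 | out 11000 | ==
  [11] u=0 | in 11111 | out 11110 | ==
  [12] u=1 | in 11111 | out 11111 | ==

Converged values:
  [0] 11110
  [1] 11111
  [2] 11011
  [3] 01111
  [4] 11000

12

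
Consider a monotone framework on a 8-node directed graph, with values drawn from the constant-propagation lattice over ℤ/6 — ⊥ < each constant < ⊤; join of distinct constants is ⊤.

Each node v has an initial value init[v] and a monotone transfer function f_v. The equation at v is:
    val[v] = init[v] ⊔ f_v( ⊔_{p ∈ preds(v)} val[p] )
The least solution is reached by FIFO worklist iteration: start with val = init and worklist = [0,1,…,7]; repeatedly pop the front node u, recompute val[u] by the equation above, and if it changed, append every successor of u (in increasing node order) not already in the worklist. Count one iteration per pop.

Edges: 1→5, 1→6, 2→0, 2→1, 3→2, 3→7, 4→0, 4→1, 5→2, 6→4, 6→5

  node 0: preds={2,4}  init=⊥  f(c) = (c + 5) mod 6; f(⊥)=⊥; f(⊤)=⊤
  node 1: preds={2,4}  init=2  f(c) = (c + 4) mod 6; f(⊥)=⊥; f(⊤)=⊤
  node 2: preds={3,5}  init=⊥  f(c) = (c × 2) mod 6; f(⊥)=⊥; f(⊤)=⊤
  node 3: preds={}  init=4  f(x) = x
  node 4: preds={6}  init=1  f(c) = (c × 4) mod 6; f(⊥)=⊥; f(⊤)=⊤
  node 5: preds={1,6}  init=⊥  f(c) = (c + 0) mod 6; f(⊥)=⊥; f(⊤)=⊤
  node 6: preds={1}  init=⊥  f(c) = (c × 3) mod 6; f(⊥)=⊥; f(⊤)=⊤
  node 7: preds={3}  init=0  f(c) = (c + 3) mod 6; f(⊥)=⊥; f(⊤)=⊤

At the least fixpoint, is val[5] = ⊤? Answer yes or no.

Worklist (15 pops):
  #1 pop 0: in=1 → 0 (was ⊥); enqueue []
  #2 pop 1: in=1 → ⊤ (was 2); enqueue []
  #3 pop 2: in=4 → 2 (was ⊥); enqueue [0,1]
  #4 pop 3: in=⊥ → 4 (no change)
  #5 pop 4: in=⊥ → 1 (no change)
  #6 pop 5: in=⊤ → ⊤ (was ⊥); enqueue [2]
  #7 pop 6: in=⊤ → ⊤ (was ⊥); enqueue [4,5]
  #8 pop 7: in=4 → ⊤ (was 0); enqueue []
  #9 pop 0: in=⊤ → ⊤ (was 0); enqueue []
  #10 pop 1: in=⊤ → ⊤ (no change)
  #11 pop 2: in=⊤ → ⊤ (was 2); enqueue [0,1]
  #12 pop 4: in=⊤ → ⊤ (was 1); enqueue []
  #13 pop 5: in=⊤ → ⊤ (no change)
  #14 pop 0: in=⊤ → ⊤ (no change)
  #15 pop 1: in=⊤ → ⊤ (no change)

Fixpoint:
  val[0] = ⊤
  val[1] = ⊤
  val[2] = ⊤
  val[3] = 4
  val[4] = ⊤
  val[5] = ⊤
  val[6] = ⊤
  val[7] = ⊤

yes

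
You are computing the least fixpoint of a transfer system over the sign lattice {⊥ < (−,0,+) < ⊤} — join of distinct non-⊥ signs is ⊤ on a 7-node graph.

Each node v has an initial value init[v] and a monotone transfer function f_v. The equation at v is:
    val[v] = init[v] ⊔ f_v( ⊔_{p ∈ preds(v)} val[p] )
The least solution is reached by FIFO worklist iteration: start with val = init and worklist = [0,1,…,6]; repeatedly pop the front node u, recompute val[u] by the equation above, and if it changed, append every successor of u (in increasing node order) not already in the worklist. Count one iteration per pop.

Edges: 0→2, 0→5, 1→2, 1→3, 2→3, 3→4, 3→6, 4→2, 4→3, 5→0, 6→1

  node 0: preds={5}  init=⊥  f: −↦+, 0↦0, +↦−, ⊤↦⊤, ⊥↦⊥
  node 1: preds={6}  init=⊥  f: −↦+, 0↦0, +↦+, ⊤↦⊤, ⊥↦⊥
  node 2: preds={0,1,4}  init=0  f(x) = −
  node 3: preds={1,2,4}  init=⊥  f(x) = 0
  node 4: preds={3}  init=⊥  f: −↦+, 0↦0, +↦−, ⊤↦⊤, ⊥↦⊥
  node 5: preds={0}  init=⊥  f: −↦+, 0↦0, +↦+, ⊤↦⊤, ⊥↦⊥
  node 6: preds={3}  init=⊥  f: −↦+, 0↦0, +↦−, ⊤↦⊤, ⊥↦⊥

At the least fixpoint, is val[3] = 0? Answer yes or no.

yes

Worklist (12 pops):
  #1 pop 0: in=⊥ → ⊥ (no change)
  #2 pop 1: in=⊥ → ⊥ (no change)
  #3 pop 2: in=⊥ → ⊤ (was 0); enqueue []
  #4 pop 3: in=⊤ → 0 (was ⊥); enqueue []
  #5 pop 4: in=0 → 0 (was ⊥); enqueue [2,3]
  #6 pop 5: in=⊥ → ⊥ (no change)
  #7 pop 6: in=0 → 0 (was ⊥); enqueue [1]
  #8 pop 2: in=0 → ⊤ (no change)
  #9 pop 3: in=⊤ → 0 (no change)
  #10 pop 1: in=0 → 0 (was ⊥); enqueue [2,3]
  #11 pop 2: in=0 → ⊤ (no change)
  #12 pop 3: in=⊤ → 0 (no change)

Fixpoint:
  val[0] = ⊥
  val[1] = 0
  val[2] = ⊤
  val[3] = 0
  val[4] = 0
  val[5] = ⊥
  val[6] = 0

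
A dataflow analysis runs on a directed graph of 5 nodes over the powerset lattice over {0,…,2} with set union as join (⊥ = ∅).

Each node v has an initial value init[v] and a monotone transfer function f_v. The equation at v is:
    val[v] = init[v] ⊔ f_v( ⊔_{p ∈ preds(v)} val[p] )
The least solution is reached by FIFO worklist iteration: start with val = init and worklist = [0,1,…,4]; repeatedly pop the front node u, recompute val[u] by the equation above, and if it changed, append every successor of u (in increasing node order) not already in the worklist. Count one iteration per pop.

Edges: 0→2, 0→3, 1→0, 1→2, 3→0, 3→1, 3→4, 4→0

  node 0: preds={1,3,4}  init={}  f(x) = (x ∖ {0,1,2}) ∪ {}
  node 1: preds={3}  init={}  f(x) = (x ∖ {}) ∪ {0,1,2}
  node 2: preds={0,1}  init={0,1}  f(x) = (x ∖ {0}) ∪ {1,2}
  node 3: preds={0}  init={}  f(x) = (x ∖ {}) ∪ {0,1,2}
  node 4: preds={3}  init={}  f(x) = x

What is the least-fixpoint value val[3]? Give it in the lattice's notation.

Iteration log — 7 steps:
  step 1. node 0  ⊔preds={}  new={}  stable
  step 2. node 1  ⊔preds={}  new={0,1,2}  old={}  +wl: 0
  step 3. node 2  ⊔preds={0,1,2}  new={0,1,2}  old={0,1}  +wl: 
  step 4. node 3  ⊔preds={}  new={0,1,2}  old={}  +wl: 1
  step 5. node 4  ⊔preds={0,1,2}  new={0,1,2}  old={}  +wl: 
  step 6. node 0  ⊔preds={0,1,2}  new={}  stable
  step 7. node 1  ⊔preds={0,1,2}  new={0,1,2}  stable

Least fixpoint reached:
  node 0: {}
  node 1: {0,1,2}
  node 2: {0,1,2}
  node 3: {0,1,2}
  node 4: {0,1,2}

{0,1,2}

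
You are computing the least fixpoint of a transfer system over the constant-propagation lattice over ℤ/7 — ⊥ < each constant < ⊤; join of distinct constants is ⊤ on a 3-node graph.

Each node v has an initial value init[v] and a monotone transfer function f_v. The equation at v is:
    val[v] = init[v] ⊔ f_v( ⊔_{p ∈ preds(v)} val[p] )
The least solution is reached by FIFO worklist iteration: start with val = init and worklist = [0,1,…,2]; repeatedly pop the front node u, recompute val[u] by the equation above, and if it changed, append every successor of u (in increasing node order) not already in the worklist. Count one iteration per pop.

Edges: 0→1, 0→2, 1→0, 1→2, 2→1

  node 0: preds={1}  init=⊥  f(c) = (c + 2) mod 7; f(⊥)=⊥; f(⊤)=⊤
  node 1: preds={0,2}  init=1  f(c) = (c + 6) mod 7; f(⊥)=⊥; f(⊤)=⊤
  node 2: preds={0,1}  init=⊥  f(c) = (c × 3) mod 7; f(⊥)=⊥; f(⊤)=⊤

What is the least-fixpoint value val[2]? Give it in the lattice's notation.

⊤

Trace (6 dequeues):
  [1] u=0 | in 1 | out 3 | prev ⊥ | push {}
  [2] u=1 | in 3 | out ⊤ | prev 1 | push {0}
  [3] u=2 | in ⊤ | out ⊤ | prev ⊥ | push {1}
  [4] u=0 | in ⊤ | out ⊤ | prev 3 | push {2}
  [5] u=1 | in ⊤ | out ⊤ | ==
  [6] u=2 | in ⊤ | out ⊤ | ==

Converged values:
  [0] ⊤
  [1] ⊤
  [2] ⊤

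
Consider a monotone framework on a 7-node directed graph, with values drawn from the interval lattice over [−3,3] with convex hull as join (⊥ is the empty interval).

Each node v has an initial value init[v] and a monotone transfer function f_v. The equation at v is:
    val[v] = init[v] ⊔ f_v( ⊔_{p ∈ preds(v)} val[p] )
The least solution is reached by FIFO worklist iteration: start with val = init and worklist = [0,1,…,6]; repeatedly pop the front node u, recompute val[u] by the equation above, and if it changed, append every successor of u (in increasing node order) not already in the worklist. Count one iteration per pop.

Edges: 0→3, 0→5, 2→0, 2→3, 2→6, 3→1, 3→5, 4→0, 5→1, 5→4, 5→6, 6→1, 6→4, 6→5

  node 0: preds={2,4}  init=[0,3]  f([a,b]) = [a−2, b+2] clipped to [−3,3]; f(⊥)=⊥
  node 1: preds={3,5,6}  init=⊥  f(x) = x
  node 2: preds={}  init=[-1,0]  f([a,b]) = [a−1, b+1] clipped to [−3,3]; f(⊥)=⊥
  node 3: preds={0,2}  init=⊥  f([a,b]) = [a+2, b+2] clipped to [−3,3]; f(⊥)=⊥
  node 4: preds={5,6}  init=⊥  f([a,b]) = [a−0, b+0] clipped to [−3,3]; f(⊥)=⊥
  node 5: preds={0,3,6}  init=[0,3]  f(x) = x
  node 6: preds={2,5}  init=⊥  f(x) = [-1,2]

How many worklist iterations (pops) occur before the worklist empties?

12

Iteration log — 12 steps:
  step 1. node 0  ⊔preds=[-1,0]  new=[-3,3]  old=[0,3]  +wl: 
  step 2. node 1  ⊔preds=[0,3]  new=[0,3]  old=⊥  +wl: 
  step 3. node 2  ⊔preds=⊥  new=[-1,0]  stable
  step 4. node 3  ⊔preds=[-3,3]  new=[-1,3]  old=⊥  +wl: 1
  step 5. node 4  ⊔preds=[0,3]  new=[0,3]  old=⊥  +wl: 0
  step 6. node 5  ⊔preds=[-3,3]  new=[-3,3]  old=[0,3]  +wl: 4
  step 7. node 6  ⊔preds=[-3,3]  new=[-1,2]  old=⊥  +wl: 5
  step 8. node 1  ⊔preds=[-3,3]  new=[-3,3]  old=[0,3]  +wl: 
  step 9. node 0  ⊔preds=[-1,3]  new=[-3,3]  stable
  step 10. node 4  ⊔preds=[-3,3]  new=[-3,3]  old=[0,3]  +wl: 0
  step 11. node 5  ⊔preds=[-3,3]  new=[-3,3]  stable
  step 12. node 0  ⊔preds=[-3,3]  new=[-3,3]  stable

Least fixpoint reached:
  node 0: [-3,3]
  node 1: [-3,3]
  node 2: [-1,0]
  node 3: [-1,3]
  node 4: [-3,3]
  node 5: [-3,3]
  node 6: [-1,2]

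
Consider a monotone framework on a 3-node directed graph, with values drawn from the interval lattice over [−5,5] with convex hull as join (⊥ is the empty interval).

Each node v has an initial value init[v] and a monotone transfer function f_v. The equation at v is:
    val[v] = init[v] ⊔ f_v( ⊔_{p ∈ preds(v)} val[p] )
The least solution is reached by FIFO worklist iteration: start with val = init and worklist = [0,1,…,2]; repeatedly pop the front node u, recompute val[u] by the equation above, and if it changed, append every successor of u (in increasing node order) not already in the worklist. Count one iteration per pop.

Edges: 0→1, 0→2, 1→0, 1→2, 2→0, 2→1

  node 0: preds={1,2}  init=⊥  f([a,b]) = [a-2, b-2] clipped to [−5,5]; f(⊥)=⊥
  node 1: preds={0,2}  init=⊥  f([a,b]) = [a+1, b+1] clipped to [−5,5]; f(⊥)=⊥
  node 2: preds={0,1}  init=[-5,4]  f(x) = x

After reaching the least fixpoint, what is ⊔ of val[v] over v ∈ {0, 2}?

[-5,5]

Worklist (6 pops):
  #1 pop 0: in=[-5,4] → [-5,2] (was ⊥); enqueue []
  #2 pop 1: in=[-5,4] → [-4,5] (was ⊥); enqueue [0]
  #3 pop 2: in=[-5,5] → [-5,5] (was [-5,4]); enqueue [1]
  #4 pop 0: in=[-5,5] → [-5,3] (was [-5,2]); enqueue [2]
  #5 pop 1: in=[-5,5] → [-4,5] (no change)
  #6 pop 2: in=[-5,5] → [-5,5] (no change)

Fixpoint:
  val[0] = [-5,3]
  val[1] = [-4,5]
  val[2] = [-5,5]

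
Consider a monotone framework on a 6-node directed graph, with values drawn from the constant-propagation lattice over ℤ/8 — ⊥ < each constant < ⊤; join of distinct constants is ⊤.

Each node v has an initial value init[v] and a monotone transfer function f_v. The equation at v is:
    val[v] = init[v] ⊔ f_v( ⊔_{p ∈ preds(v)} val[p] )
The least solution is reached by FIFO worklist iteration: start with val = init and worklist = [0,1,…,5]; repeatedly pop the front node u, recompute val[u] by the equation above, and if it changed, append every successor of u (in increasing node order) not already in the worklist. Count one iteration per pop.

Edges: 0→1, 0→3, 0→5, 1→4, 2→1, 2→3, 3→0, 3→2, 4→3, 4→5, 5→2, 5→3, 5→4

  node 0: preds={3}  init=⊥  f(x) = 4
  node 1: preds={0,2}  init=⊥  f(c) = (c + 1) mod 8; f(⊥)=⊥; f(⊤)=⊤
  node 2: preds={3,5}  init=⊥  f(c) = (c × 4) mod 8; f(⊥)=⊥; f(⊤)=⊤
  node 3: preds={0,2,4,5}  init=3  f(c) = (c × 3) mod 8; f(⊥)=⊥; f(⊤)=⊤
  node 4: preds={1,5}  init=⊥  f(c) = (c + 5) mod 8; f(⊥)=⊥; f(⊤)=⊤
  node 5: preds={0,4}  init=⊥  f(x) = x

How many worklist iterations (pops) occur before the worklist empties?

15

Iteration log — 15 steps:
  step 1. node 0  ⊔preds=3  new=4  old=⊥  +wl: 
  step 2. node 1  ⊔preds=4  new=5  old=⊥  +wl: 
  step 3. node 2  ⊔preds=3  new=4  old=⊥  +wl: 1
  step 4. node 3  ⊔preds=4  new=⊤  old=3  +wl: 0,2
  step 5. node 4  ⊔preds=5  new=2  old=⊥  +wl: 3
  step 6. node 5  ⊔preds=⊤  new=⊤  old=⊥  +wl: 4
  step 7. node 1  ⊔preds=4  new=5  stable
  step 8. node 0  ⊔preds=⊤  new=4  stable
  step 9. node 2  ⊔preds=⊤  new=⊤  old=4  +wl: 1
  step 10. node 3  ⊔preds=⊤  new=⊤  stable
  step 11. node 4  ⊔preds=⊤  new=⊤  old=2  +wl: 3,5
  step 12. node 1  ⊔preds=⊤  new=⊤  old=5  +wl: 4
  step 13. node 3  ⊔preds=⊤  new=⊤  stable
  step 14. node 5  ⊔preds=⊤  new=⊤  stable
  step 15. node 4  ⊔preds=⊤  new=⊤  stable

Least fixpoint reached:
  node 0: 4
  node 1: ⊤
  node 2: ⊤
  node 3: ⊤
  node 4: ⊤
  node 5: ⊤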